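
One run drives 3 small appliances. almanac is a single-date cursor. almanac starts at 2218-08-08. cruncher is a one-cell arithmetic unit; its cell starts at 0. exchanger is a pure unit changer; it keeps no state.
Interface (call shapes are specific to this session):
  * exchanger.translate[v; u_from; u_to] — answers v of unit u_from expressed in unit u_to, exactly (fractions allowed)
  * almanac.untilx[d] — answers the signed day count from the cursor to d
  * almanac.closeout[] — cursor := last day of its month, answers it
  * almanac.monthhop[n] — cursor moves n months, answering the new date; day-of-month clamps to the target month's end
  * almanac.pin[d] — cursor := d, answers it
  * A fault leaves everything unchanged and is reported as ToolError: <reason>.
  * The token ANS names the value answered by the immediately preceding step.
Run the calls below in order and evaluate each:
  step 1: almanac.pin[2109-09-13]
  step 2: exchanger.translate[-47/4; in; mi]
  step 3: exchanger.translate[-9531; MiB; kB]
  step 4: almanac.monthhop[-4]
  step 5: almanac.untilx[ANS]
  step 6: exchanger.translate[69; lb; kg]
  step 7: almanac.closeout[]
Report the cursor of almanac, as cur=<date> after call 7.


Answer: cur=2109-05-31

Derivation:
Step: almanac.pin[d='2109-09-13']
Result: 2109-09-13
Step: exchanger.translate[v='-47/4'; u_from='in'; u_to='mi']
Result: -47/253440
Step: exchanger.translate[v='-9531'; u_from='MiB'; u_to='kB']
Result: -1249247232/125
Step: almanac.monthhop[n='-4']
Result: 2109-05-13
Step: almanac.untilx[d='ANS']
Result: 0
Step: exchanger.translate[v='69'; u_from='lb'; u_to='kg']
Result: 3129787353/100000000
Step: almanac.closeout[]
Result: 2109-05-31


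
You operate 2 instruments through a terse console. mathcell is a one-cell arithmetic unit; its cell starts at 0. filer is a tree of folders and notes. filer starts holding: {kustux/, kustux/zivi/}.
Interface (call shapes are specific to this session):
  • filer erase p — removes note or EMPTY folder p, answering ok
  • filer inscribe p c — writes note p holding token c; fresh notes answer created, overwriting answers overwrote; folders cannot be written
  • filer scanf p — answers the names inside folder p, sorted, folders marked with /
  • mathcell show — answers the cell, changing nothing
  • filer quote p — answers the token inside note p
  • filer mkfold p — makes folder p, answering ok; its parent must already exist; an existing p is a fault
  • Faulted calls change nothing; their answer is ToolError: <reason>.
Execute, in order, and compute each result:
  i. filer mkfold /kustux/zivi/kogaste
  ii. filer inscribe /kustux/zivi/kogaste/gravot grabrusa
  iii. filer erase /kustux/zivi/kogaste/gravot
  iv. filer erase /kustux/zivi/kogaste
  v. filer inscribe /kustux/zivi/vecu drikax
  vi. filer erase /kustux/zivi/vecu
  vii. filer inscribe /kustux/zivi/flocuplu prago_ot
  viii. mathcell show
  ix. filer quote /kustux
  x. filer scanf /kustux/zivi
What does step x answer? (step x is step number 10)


Act: filer mkfold[p='/kustux/zivi/kogaste']
Obs: ok
Act: filer inscribe[p='/kustux/zivi/kogaste/gravot'; c='grabrusa']
Obs: created
Act: filer erase[p='/kustux/zivi/kogaste/gravot']
Obs: ok
Act: filer erase[p='/kustux/zivi/kogaste']
Obs: ok
Act: filer inscribe[p='/kustux/zivi/vecu'; c='drikax']
Obs: created
Act: filer erase[p='/kustux/zivi/vecu']
Obs: ok
Act: filer inscribe[p='/kustux/zivi/flocuplu'; c='prago_ot']
Obs: created
Act: mathcell show[]
Obs: 0
Act: filer quote[p='/kustux']
Obs: ToolError: is a directory
Act: filer scanf[p='/kustux/zivi']
Obs: [flocuplu]

Answer: [flocuplu]


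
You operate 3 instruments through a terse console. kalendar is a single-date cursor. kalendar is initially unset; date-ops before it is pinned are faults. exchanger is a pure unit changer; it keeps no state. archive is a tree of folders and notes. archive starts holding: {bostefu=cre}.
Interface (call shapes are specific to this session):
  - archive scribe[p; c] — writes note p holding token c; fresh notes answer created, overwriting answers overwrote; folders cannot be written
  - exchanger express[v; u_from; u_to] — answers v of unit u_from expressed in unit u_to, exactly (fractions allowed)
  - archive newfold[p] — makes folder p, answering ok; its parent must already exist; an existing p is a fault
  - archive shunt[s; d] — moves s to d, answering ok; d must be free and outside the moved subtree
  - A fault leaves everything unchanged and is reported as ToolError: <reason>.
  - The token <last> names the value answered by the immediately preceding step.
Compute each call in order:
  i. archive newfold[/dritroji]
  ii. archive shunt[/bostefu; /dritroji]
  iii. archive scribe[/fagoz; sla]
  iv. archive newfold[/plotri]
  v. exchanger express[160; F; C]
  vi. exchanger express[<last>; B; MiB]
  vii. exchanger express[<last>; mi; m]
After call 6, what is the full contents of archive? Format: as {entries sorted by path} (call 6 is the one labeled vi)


>> archive newfold(p: /dritroji)
<< ok
>> archive shunt(s: /bostefu, d: /dritroji)
<< ToolError: exists
>> archive scribe(p: /fagoz, c: sla)
<< created
>> archive newfold(p: /plotri)
<< ok
>> exchanger express(v: 160, u_from: F, u_to: C)
<< 640/9
>> exchanger express(v: <last>, u_from: B, u_to: MiB)
<< 5/73728
>> exchanger express(v: <last>, u_from: mi, u_to: m)
<< 1397/12800

Answer: {bostefu=cre, dritroji/, fagoz=sla, plotri/}


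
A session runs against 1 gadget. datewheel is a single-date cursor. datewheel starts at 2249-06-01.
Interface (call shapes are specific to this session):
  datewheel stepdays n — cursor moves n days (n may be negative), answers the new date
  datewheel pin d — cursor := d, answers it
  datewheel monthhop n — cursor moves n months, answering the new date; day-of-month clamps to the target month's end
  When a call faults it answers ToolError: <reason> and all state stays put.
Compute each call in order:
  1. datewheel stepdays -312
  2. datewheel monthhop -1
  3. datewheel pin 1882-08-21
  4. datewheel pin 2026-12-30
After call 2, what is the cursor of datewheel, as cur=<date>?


Answer: cur=2248-06-24

Derivation:
==> datewheel stepdays(n: -312)
<== 2248-07-24
==> datewheel monthhop(n: -1)
<== 2248-06-24
==> datewheel pin(d: 1882-08-21)
<== 1882-08-21
==> datewheel pin(d: 2026-12-30)
<== 2026-12-30


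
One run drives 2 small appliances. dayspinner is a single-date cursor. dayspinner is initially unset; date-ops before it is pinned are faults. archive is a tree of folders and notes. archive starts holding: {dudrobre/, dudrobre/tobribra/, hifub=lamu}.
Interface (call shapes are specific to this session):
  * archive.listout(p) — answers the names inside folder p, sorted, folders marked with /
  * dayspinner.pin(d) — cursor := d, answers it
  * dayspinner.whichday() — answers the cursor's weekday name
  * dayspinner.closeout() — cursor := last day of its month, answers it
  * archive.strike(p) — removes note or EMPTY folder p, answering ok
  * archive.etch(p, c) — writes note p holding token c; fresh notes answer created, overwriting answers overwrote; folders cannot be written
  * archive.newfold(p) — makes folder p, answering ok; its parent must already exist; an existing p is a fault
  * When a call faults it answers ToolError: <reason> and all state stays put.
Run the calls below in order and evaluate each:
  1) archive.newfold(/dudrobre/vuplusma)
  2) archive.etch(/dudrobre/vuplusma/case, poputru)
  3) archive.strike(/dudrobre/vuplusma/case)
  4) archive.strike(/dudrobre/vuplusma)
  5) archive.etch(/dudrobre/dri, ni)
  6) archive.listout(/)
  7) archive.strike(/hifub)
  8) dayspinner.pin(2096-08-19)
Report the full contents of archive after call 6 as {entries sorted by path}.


Answer: {dudrobre/, dudrobre/dri=ni, dudrobre/tobribra/, hifub=lamu}

Derivation:
I try archive.newfold on p=/dudrobre/vuplusma, and see ok.
I run archive.etch on p=/dudrobre/vuplusma/case, c=poputru, — result: created.
Calling archive.strike on p=/dudrobre/vuplusma/case, which returns ok.
I run archive.strike on p=/dudrobre/vuplusma, → ok.
Calling archive.etch on p=/dudrobre/dri, c=ni, yielding created.
Then archive.listout on p=/, and see [dudrobre/, hifub].
Now I run archive.strike on p=/hifub, — result: ok.
I invoke dayspinner.pin on d=2096-08-19, → 2096-08-19.


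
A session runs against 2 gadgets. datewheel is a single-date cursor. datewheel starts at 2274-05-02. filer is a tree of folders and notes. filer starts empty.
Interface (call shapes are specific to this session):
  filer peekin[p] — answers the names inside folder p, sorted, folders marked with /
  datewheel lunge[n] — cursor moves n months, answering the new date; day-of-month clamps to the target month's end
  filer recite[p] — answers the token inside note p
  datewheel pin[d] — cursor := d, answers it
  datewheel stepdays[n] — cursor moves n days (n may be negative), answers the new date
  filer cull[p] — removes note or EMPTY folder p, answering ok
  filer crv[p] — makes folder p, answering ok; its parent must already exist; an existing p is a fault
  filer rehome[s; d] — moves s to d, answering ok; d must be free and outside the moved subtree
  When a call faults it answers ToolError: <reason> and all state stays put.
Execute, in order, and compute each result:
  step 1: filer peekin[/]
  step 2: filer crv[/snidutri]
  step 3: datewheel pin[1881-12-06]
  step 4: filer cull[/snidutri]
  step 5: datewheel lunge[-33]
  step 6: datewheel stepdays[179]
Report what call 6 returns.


Answer: 1879-09-01

Derivation:
Calling filer peekin(/), and get [].
I use filer crv(/snidutri), and get ok.
Now I run datewheel pin(1881-12-06), and see 1881-12-06.
I run filer cull(/snidutri), → ok.
Invoking datewheel lunge(-33), yielding 1879-03-06.
I try datewheel stepdays(179), and get 1879-09-01.


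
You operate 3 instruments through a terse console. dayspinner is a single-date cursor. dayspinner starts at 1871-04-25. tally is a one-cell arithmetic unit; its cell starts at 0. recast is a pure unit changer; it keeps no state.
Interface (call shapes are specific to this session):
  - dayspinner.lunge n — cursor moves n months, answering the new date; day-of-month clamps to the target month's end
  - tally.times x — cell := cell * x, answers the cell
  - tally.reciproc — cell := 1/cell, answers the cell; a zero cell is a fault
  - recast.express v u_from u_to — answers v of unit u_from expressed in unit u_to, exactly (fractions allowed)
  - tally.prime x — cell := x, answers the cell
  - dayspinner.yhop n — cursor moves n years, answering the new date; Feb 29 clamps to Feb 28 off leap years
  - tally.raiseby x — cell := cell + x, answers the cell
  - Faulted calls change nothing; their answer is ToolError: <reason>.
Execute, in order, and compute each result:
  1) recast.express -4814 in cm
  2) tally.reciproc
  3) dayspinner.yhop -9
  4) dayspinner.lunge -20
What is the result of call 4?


Answer: 1860-08-25

Derivation:
I use recast.express on v: -4814, u_from: in, u_to: cm, which returns -305689/25.
I invoke tally.reciproc(): ToolError: reciprocal of zero.
Next I call dayspinner.yhop on n: -9, and get 1862-04-25.
Then dayspinner.lunge on n: -20, and observe 1860-08-25.


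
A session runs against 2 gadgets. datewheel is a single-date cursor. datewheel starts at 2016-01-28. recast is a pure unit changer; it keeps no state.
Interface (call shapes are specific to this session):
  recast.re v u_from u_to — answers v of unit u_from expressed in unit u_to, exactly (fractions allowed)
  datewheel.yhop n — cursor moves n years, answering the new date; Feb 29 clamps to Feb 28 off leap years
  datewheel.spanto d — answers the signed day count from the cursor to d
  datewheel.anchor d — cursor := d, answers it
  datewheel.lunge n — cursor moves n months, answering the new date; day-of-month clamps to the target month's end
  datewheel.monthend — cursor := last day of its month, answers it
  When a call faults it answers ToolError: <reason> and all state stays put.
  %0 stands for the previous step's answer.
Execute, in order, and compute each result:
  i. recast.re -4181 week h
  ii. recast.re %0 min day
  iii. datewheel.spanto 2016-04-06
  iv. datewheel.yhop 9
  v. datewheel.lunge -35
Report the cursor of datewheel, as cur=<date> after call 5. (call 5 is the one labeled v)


Answer: cur=2022-02-28

Derivation:
> recast.re v: -4181 u_from: week u_to: h
[out] -702408
> recast.re v: %0 u_from: min u_to: day
[out] -29267/60
> datewheel.spanto d: 2016-04-06
[out] 69
> datewheel.yhop n: 9
[out] 2025-01-28
> datewheel.lunge n: -35
[out] 2022-02-28


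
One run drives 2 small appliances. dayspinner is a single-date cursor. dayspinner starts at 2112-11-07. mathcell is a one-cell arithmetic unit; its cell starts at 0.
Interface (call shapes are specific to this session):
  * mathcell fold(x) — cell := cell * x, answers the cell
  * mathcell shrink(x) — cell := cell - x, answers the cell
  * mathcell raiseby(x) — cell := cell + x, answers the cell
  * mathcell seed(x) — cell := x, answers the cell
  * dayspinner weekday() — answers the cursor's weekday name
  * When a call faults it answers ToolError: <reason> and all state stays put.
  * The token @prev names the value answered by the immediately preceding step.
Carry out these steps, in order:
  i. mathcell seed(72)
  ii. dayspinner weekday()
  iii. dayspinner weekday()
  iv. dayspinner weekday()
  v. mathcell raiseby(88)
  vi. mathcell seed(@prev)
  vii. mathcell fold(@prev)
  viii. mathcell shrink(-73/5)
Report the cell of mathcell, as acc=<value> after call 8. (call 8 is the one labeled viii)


Next I call mathcell seed using x='72', yielding 72.
Calling dayspinner weekday, → Monday.
Then dayspinner weekday(), and observe Monday.
Using dayspinner weekday(), giving Monday.
I invoke mathcell raiseby using x='88', and get 160.
Invoking mathcell seed using x='@prev', and observe 160.
Invoking mathcell fold using x='@prev', giving 25600.
I use mathcell shrink using x='-73/5', yielding 128073/5.

Answer: acc=128073/5


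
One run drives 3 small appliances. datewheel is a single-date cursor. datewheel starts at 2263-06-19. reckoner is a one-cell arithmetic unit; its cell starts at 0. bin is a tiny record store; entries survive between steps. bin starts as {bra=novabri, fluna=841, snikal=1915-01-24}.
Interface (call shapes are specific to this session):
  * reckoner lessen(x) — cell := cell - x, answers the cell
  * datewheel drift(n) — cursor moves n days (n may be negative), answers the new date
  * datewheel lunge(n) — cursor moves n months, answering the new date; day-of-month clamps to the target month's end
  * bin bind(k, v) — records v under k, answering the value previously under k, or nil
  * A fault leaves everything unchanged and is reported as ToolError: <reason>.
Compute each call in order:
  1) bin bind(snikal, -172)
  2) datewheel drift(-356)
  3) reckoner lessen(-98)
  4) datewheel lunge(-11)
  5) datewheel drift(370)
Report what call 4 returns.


Answer: 2261-07-28

Derivation:
>>> bin bind k→snikal v→-172
:: 1915-01-24
>>> datewheel drift n→-356
:: 2262-06-28
>>> reckoner lessen x→-98
:: 98
>>> datewheel lunge n→-11
:: 2261-07-28
>>> datewheel drift n→370
:: 2262-08-02


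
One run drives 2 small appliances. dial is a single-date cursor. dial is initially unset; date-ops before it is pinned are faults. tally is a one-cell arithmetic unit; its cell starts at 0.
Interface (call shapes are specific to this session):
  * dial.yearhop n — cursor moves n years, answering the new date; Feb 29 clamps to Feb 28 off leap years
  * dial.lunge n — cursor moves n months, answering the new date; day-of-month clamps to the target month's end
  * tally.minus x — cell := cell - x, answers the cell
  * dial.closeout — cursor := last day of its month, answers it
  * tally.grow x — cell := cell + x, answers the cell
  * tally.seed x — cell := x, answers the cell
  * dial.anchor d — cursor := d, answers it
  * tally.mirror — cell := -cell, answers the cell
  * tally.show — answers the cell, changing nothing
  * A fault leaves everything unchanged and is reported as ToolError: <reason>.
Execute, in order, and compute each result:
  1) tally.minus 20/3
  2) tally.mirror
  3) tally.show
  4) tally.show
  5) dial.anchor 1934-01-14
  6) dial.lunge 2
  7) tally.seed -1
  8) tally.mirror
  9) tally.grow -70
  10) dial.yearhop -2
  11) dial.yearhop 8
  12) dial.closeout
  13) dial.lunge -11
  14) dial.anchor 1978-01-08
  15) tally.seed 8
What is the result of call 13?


Answer: 1939-04-30

Derivation:
Act: minus[20/3]
Obs: -20/3
Act: mirror[]
Obs: 20/3
Act: show[]
Obs: 20/3
Act: show[]
Obs: 20/3
Act: anchor[1934-01-14]
Obs: 1934-01-14
Act: lunge[2]
Obs: 1934-03-14
Act: seed[-1]
Obs: -1
Act: mirror[]
Obs: 1
Act: grow[-70]
Obs: -69
Act: yearhop[-2]
Obs: 1932-03-14
Act: yearhop[8]
Obs: 1940-03-14
Act: closeout[]
Obs: 1940-03-31
Act: lunge[-11]
Obs: 1939-04-30
Act: anchor[1978-01-08]
Obs: 1978-01-08
Act: seed[8]
Obs: 8


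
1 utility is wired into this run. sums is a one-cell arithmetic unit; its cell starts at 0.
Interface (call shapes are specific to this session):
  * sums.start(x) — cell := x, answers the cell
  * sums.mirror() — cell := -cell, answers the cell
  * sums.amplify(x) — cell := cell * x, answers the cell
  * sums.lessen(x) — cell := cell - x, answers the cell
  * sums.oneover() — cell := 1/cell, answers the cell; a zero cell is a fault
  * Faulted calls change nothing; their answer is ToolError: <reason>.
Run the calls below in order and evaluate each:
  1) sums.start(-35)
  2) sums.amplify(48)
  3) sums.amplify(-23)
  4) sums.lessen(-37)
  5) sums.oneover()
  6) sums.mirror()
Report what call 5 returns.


~$ sums.start x=-35
  -35
~$ sums.amplify x=48
  -1680
~$ sums.amplify x=-23
  38640
~$ sums.lessen x=-37
  38677
~$ sums.oneover
  1/38677
~$ sums.mirror
  -1/38677

Answer: 1/38677


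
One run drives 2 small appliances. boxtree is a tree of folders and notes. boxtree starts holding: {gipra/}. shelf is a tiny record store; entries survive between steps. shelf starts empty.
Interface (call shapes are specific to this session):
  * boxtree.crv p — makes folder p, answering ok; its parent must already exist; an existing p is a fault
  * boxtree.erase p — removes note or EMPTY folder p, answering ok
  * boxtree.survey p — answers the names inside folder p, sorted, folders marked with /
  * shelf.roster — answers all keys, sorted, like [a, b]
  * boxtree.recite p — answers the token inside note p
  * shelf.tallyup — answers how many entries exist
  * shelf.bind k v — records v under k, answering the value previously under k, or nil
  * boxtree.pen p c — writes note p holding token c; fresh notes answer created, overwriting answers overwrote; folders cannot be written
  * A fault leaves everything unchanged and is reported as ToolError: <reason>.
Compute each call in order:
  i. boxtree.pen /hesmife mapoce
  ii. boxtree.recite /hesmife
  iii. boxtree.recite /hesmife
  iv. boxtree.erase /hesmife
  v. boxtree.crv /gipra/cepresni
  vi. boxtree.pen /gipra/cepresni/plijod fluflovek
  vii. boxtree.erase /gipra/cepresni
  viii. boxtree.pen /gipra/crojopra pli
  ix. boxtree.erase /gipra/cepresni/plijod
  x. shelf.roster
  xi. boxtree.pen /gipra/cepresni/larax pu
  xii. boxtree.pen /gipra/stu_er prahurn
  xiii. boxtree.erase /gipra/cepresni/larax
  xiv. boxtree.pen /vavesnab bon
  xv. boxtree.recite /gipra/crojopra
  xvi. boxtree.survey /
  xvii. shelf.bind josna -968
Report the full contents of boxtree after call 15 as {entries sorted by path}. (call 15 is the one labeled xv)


% boxtree.pen(p→/hesmife, c→mapoce) == created
% boxtree.recite(p→/hesmife) == mapoce
% boxtree.recite(p→/hesmife) == mapoce
% boxtree.erase(p→/hesmife) == ok
% boxtree.crv(p→/gipra/cepresni) == ok
% boxtree.pen(p→/gipra/cepresni/plijod, c→fluflovek) == created
% boxtree.erase(p→/gipra/cepresni) == ToolError: not empty
% boxtree.pen(p→/gipra/crojopra, c→pli) == created
% boxtree.erase(p→/gipra/cepresni/plijod) == ok
% shelf.roster() == []
% boxtree.pen(p→/gipra/cepresni/larax, c→pu) == created
% boxtree.pen(p→/gipra/stu_er, c→prahurn) == created
% boxtree.erase(p→/gipra/cepresni/larax) == ok
% boxtree.pen(p→/vavesnab, c→bon) == created
% boxtree.recite(p→/gipra/crojopra) == pli
% boxtree.survey(p→/) == [gipra/, vavesnab]
% shelf.bind(k→josna, v→-968) == nil

Answer: {gipra/, gipra/cepresni/, gipra/crojopra=pli, gipra/stu_er=prahurn, vavesnab=bon}


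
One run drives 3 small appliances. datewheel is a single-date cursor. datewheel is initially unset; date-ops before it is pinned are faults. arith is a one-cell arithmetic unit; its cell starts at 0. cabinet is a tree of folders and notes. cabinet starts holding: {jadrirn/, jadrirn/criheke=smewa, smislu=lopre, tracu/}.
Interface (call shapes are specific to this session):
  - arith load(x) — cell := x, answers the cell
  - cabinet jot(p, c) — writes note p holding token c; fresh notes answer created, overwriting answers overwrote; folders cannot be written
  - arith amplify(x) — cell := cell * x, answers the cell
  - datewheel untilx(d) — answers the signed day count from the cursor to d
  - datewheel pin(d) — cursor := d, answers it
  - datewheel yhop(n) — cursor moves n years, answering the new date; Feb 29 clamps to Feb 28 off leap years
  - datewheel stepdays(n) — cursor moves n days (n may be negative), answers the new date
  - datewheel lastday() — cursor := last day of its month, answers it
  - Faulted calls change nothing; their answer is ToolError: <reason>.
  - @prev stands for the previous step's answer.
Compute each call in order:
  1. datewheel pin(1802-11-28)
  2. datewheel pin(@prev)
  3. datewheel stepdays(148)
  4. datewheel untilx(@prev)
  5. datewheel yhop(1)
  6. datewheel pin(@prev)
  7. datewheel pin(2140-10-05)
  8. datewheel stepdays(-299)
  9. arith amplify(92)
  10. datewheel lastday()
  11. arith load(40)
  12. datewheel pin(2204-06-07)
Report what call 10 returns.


Answer: 2139-12-31

Derivation:
Using datewheel pin(d='1802-11-28'), which returns 1802-11-28.
Next I call datewheel pin(d='@prev'), giving 1802-11-28.
Next I call datewheel stepdays(n='148'), which returns 1803-04-25.
Then datewheel untilx(d='@prev'), — result: 0.
I run datewheel yhop(n='1'), and see 1804-04-25.
I invoke datewheel pin(d='@prev'), which returns 1804-04-25.
Invoking datewheel pin(d='2140-10-05'): 2140-10-05.
I invoke datewheel stepdays(n='-299'), — result: 2139-12-11.
Then arith amplify(x='92'), and see 0.
Then datewheel lastday, and see 2139-12-31.
I run arith load(x='40'): 40.
I call datewheel pin(d='2204-06-07'), which returns 2204-06-07.


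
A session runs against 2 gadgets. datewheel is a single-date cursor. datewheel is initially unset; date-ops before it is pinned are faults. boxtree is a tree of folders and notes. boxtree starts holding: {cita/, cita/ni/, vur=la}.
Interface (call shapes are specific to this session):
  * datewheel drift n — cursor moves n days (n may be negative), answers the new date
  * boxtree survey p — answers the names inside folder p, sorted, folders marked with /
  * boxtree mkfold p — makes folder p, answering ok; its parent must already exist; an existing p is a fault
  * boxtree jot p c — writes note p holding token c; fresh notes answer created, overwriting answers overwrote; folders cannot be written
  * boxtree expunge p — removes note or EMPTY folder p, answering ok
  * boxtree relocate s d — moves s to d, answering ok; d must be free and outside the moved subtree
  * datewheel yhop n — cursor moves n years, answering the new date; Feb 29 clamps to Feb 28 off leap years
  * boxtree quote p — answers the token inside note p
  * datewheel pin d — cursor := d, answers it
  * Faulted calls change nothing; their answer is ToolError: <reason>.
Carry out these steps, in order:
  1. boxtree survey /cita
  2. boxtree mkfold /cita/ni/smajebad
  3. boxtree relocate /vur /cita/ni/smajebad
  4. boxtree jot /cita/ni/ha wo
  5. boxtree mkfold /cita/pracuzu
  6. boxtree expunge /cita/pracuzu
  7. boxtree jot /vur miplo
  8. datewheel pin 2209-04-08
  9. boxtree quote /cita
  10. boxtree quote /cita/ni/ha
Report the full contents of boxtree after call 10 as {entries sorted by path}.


-> boxtree survey(p→/cita)
<- [ni/]
-> boxtree mkfold(p→/cita/ni/smajebad)
<- ok
-> boxtree relocate(s→/vur, d→/cita/ni/smajebad)
<- ToolError: exists
-> boxtree jot(p→/cita/ni/ha, c→wo)
<- created
-> boxtree mkfold(p→/cita/pracuzu)
<- ok
-> boxtree expunge(p→/cita/pracuzu)
<- ok
-> boxtree jot(p→/vur, c→miplo)
<- overwrote
-> datewheel pin(d→2209-04-08)
<- 2209-04-08
-> boxtree quote(p→/cita)
<- ToolError: is a directory
-> boxtree quote(p→/cita/ni/ha)
<- wo

Answer: {cita/, cita/ni/, cita/ni/ha=wo, cita/ni/smajebad/, vur=miplo}


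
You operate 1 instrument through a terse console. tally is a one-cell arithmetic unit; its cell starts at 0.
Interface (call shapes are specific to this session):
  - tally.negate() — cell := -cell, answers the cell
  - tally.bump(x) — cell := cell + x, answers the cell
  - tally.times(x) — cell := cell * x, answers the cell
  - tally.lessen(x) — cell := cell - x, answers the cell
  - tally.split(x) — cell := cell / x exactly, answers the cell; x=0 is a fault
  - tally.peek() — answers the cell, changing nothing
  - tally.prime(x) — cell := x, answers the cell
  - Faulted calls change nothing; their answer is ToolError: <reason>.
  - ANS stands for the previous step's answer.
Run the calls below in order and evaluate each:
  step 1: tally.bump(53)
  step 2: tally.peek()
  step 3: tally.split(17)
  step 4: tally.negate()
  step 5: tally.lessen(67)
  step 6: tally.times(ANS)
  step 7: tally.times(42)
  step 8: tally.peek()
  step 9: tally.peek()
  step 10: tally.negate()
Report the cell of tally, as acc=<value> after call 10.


I use tally.bump passing 53, and observe 53.
Next I call tally.peek: 53.
I call tally.split passing 17, — result: 53/17.
Next I call tally.negate: -53/17.
I call tally.lessen passing 67, — result: -1192/17.
I run tally.times passing ANS, and get 1420864/289.
Then tally.times passing 42, → 59676288/289.
I invoke tally.peek, — result: 59676288/289.
I run tally.peek(), yielding 59676288/289.
I invoke tally.negate(), and see -59676288/289.

Answer: acc=-59676288/289


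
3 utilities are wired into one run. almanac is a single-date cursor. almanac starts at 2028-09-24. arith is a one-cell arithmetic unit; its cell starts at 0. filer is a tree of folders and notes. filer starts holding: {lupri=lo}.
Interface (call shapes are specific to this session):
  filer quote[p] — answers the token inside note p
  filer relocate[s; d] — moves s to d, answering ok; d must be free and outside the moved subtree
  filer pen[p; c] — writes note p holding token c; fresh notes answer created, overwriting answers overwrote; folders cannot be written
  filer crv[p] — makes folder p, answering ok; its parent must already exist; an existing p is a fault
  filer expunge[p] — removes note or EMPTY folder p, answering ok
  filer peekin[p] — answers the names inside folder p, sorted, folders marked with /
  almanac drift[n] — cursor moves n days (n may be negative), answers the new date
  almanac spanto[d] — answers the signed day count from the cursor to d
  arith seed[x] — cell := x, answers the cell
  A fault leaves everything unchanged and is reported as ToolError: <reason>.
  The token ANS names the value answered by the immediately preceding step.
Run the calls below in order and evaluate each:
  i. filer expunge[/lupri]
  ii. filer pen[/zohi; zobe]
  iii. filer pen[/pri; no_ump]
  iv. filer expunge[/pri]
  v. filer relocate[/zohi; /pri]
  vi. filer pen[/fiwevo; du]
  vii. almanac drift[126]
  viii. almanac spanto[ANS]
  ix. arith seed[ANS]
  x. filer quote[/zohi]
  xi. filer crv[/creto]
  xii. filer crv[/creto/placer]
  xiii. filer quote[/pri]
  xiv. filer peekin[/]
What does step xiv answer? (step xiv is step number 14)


Calling filer expunge using p=/lupri, and observe ok.
I call filer pen using p=/zohi, c=zobe, and observe created.
Next I call filer pen using p=/pri, c=no_ump, → created.
I use filer expunge using p=/pri, giving ok.
I call filer relocate using s=/zohi, d=/pri: ok.
Next I call filer pen using p=/fiwevo, c=du, yielding created.
Now I run almanac drift using n=126, giving 2029-01-28.
I call almanac spanto using d=ANS, and get 0.
I use arith seed using x=ANS, yielding 0.
I run filer quote using p=/zohi, yielding ToolError: not found.
Then filer crv using p=/creto, giving ok.
I invoke filer crv using p=/creto/placer, yielding ok.
I run filer quote using p=/pri, → zobe.
I call filer peekin using p=/, which returns [creto/, fiwevo, pri].

Answer: [creto/, fiwevo, pri]


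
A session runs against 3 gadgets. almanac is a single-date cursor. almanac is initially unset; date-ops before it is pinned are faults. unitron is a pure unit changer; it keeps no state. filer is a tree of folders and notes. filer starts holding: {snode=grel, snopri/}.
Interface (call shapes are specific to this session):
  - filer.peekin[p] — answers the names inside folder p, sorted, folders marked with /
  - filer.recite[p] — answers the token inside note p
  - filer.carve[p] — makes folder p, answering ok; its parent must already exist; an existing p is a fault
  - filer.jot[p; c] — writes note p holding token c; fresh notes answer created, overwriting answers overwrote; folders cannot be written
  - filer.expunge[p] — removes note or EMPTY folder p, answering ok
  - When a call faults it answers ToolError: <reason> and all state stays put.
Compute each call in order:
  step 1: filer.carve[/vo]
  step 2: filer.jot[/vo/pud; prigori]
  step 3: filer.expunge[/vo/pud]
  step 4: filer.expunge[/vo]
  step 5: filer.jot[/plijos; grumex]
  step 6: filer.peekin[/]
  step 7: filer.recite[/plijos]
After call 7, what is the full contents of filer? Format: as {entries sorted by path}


·→ filer.carve(p→/vo)
·← ok
·→ filer.jot(p→/vo/pud, c→prigori)
·← created
·→ filer.expunge(p→/vo/pud)
·← ok
·→ filer.expunge(p→/vo)
·← ok
·→ filer.jot(p→/plijos, c→grumex)
·← created
·→ filer.peekin(p→/)
·← [plijos, snode, snopri/]
·→ filer.recite(p→/plijos)
·← grumex

Answer: {plijos=grumex, snode=grel, snopri/}


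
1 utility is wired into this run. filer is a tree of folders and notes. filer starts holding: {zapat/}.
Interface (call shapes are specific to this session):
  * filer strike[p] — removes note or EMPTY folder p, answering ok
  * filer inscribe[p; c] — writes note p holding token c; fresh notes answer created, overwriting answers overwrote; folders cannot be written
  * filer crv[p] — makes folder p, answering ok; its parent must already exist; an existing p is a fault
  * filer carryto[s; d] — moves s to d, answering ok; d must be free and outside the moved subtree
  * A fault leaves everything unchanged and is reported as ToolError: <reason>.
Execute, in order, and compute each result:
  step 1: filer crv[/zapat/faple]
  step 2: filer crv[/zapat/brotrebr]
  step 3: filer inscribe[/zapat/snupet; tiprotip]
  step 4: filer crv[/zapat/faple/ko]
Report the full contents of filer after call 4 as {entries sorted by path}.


> filer crv p: /zapat/faple
= ok
> filer crv p: /zapat/brotrebr
= ok
> filer inscribe p: /zapat/snupet c: tiprotip
= created
> filer crv p: /zapat/faple/ko
= ok

Answer: {zapat/, zapat/brotrebr/, zapat/faple/, zapat/faple/ko/, zapat/snupet=tiprotip}


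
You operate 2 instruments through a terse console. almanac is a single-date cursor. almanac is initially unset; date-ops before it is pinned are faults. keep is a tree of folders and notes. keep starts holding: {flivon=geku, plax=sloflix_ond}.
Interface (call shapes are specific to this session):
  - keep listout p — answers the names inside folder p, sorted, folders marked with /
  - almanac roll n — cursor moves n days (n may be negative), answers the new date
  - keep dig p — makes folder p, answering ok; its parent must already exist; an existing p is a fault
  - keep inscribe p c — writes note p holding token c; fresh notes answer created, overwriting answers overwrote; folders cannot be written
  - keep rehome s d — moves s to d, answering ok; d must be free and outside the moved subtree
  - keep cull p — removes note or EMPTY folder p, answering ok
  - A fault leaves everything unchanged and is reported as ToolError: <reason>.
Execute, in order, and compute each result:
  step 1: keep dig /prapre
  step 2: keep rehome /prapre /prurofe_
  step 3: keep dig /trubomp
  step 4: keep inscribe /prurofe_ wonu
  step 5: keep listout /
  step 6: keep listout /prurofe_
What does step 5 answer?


Answer: [flivon, plax, prurofe_/, trubomp/]

Derivation:
~$ keep dig p: /prapre
[out] ok
~$ keep rehome s: /prapre d: /prurofe_
[out] ok
~$ keep dig p: /trubomp
[out] ok
~$ keep inscribe p: /prurofe_ c: wonu
[out] ToolError: is a directory
~$ keep listout p: /
[out] [flivon, plax, prurofe_/, trubomp/]
~$ keep listout p: /prurofe_
[out] []


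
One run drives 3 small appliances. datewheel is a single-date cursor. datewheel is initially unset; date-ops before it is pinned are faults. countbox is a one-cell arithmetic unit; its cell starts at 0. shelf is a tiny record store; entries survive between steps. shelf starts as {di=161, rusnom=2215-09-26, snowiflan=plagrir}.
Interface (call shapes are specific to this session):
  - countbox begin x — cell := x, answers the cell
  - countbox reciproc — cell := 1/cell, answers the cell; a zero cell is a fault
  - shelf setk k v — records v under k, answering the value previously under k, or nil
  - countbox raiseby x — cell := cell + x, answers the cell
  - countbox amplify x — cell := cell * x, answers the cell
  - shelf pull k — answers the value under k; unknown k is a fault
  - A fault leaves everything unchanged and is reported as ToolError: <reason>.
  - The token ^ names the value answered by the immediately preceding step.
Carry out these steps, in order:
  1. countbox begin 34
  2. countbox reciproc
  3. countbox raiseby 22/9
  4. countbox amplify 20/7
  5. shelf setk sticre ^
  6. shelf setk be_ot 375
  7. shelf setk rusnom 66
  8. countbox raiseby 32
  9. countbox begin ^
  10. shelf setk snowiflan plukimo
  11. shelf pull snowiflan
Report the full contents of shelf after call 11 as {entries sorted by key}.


Act: countbox begin[x: 34]
Obs: 34
Act: countbox reciproc[]
Obs: 1/34
Act: countbox raiseby[x: 22/9]
Obs: 757/306
Act: countbox amplify[x: 20/7]
Obs: 7570/1071
Act: shelf setk[k: sticre; v: ^]
Obs: nil
Act: shelf setk[k: be_ot; v: 375]
Obs: nil
Act: shelf setk[k: rusnom; v: 66]
Obs: 2215-09-26
Act: countbox raiseby[x: 32]
Obs: 41842/1071
Act: countbox begin[x: ^]
Obs: 41842/1071
Act: shelf setk[k: snowiflan; v: plukimo]
Obs: plagrir
Act: shelf pull[k: snowiflan]
Obs: plukimo

Answer: {be_ot=375, di=161, rusnom=66, snowiflan=plukimo, sticre=7570/1071}


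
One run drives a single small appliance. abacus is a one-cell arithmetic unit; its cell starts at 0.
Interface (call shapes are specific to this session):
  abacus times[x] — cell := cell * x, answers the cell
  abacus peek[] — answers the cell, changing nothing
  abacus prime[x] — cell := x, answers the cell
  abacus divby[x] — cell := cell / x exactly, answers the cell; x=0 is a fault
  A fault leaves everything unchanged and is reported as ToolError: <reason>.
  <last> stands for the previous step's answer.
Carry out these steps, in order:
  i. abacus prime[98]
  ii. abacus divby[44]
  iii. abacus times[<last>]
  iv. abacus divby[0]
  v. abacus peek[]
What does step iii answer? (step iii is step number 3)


[in] abacus prime x='98'
:: 98
[in] abacus divby x='44'
:: 49/22
[in] abacus times x='<last>'
:: 2401/484
[in] abacus divby x='0'
:: ToolError: division by zero
[in] abacus peek
:: 2401/484

Answer: 2401/484


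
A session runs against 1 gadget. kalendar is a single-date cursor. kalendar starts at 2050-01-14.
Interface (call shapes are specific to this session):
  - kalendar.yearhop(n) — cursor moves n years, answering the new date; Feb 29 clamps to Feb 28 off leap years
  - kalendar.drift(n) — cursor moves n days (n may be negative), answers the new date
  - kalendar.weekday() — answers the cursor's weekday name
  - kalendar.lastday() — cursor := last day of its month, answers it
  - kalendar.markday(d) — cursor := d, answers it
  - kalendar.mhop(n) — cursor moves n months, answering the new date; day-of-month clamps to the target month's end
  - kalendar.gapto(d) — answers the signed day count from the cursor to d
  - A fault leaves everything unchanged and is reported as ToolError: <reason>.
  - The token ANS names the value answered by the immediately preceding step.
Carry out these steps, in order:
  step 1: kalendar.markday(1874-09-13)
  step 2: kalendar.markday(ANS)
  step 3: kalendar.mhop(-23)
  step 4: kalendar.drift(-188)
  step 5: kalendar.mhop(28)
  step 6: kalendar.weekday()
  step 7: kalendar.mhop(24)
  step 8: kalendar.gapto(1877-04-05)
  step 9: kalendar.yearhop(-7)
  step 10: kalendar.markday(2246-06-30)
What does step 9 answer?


Answer: 1869-08-08

Derivation:
>> markday(d: 1874-09-13)
<< 1874-09-13
>> markday(d: ANS)
<< 1874-09-13
>> mhop(n: -23)
<< 1872-10-13
>> drift(n: -188)
<< 1872-04-08
>> mhop(n: 28)
<< 1874-08-08
>> weekday()
<< Saturday
>> mhop(n: 24)
<< 1876-08-08
>> gapto(d: 1877-04-05)
<< 240
>> yearhop(n: -7)
<< 1869-08-08
>> markday(d: 2246-06-30)
<< 2246-06-30


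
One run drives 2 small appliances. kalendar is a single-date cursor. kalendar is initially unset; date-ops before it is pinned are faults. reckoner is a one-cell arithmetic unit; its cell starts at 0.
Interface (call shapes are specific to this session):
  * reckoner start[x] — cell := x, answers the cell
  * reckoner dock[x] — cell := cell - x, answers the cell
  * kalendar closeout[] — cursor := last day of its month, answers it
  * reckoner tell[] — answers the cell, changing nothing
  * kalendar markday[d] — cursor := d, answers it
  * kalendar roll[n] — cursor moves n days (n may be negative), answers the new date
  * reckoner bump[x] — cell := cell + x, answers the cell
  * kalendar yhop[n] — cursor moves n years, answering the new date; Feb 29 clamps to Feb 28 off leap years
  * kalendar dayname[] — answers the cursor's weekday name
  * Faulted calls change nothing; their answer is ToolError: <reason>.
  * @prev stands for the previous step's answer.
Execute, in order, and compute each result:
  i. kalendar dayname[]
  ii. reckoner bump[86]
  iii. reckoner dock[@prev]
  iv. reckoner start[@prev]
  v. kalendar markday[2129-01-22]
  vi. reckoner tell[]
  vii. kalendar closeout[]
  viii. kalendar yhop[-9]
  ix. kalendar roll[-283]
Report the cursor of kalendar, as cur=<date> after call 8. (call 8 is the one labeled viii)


-> kalendar dayname()
<- ToolError: no date set
-> reckoner bump(x→86)
<- 86
-> reckoner dock(x→@prev)
<- 0
-> reckoner start(x→@prev)
<- 0
-> kalendar markday(d→2129-01-22)
<- 2129-01-22
-> reckoner tell()
<- 0
-> kalendar closeout()
<- 2129-01-31
-> kalendar yhop(n→-9)
<- 2120-01-31
-> kalendar roll(n→-283)
<- 2119-04-23

Answer: cur=2120-01-31


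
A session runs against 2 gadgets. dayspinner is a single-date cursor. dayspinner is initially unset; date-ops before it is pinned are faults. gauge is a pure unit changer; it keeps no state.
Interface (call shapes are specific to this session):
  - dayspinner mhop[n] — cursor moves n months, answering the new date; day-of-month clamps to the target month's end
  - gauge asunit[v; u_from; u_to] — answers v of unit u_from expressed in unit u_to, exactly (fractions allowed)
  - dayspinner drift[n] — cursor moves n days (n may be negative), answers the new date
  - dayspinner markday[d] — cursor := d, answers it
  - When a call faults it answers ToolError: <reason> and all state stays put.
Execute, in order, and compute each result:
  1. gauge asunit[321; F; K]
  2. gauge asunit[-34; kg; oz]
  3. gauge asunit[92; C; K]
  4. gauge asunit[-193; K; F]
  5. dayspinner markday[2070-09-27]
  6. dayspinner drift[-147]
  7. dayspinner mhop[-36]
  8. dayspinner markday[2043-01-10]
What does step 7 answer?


Using gauge asunit with v: 321, u_from: F, u_to: K: 78067/180.
I call gauge asunit with v: -34, u_from: kg, u_to: oz, which returns -54400000000/45359237.
Now I run gauge asunit with v: 92, u_from: C, u_to: K, and get 7303/20.
Then gauge asunit with v: -193, u_from: K, u_to: F, yielding -80707/100.
Calling dayspinner markday with d: 2070-09-27, and observe 2070-09-27.
I call dayspinner drift with n: -147, giving 2070-05-03.
Calling dayspinner mhop with n: -36, → 2067-05-03.
I try dayspinner markday with d: 2043-01-10, and see 2043-01-10.

Answer: 2067-05-03
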